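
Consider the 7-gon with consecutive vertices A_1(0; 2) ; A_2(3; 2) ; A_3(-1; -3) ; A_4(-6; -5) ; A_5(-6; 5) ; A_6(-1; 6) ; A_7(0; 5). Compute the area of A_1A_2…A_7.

Apply Gauss's area formula: 2A = Σ (x_i·y_{i+1} − x_{i+1}·y_i), indices taken mod 7.
A_1→A_2: (0)(2) − (3)(2) = -6
A_2→A_3: (3)(-3) − (-1)(2) = -7
A_3→A_4: (-1)(-5) − (-6)(-3) = -13
A_4→A_5: (-6)(5) − (-6)(-5) = -60
A_5→A_6: (-6)(6) − (-1)(5) = -31
A_6→A_7: (-1)(5) − (0)(6) = -5
A_7→A_1: (0)(2) − (0)(5) = 0
Σ = -122
Area = |Σ|/2 = 61.

61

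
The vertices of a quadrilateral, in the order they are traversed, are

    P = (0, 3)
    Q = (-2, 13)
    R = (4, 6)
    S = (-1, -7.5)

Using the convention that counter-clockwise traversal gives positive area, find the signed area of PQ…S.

-42.5

Σ = (6) + (-64) + (-24) + (-3) = -85
Signed area = Σ/2 = -42.5 (negative ⇒ clockwise traversal).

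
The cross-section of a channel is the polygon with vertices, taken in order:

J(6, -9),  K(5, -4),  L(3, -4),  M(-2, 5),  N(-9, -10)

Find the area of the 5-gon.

Apply the shoelace formula: 2A = Σ (x_i·y_{i+1} − x_{i+1}·y_i), indices taken mod 5.
Cross-terms: 21, -8, 7, 65, 141  ⇒  Σ = 226
Area = |Σ|/2 = 113.

113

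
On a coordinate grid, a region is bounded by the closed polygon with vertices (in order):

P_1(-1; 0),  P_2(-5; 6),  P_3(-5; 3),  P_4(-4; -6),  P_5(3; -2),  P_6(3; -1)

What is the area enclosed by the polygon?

Apply the surveyor's formula: 2A = Σ (x_i·y_{i+1} − x_{i+1}·y_i), indices taken mod 6.
Σ = (-6) + (15) + (42) + (26) + (3) + (-1) = 79
Area = |Σ|/2 = 39.5.

39.5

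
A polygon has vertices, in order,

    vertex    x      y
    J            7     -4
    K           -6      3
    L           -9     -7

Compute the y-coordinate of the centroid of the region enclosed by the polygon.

-8/3

Apply Gauss's area formula. First the cross-terms c_i = x_i·y_{i+1} − x_{i+1}·y_i:
  -3, 69, 85  ⇒  2A = 151, A = 75.5.
Then Σ (y_i + y_{i+1})·c_i = -1208, so ȳ = -1208 / (6·75.5) = -8/3.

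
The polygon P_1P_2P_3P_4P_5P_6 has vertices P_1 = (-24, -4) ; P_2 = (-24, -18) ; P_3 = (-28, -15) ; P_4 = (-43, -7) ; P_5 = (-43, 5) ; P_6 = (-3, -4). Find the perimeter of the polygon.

|P_1P_2| = √((0)² + (-14)²) = √196 = 14
|P_2P_3| = √((-4)² + (3)²) = √25 = 5
|P_3P_4| = √((-15)² + (8)²) = √289 = 17
|P_4P_5| = √((0)² + (12)²) = √144 = 12
|P_5P_6| = √((40)² + (-9)²) = √1681 = 41
|P_6P_1| = √((-21)² + (0)²) = √441 = 21
Perimeter = 14 + 5 + 17 + 12 + 41 + 21 = 110.

110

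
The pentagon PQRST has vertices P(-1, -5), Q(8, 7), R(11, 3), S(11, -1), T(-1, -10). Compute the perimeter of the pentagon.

|PQ| = √((9)² + (12)²) = √225 = 15
|QR| = √((3)² + (-4)²) = √25 = 5
|RS| = √((0)² + (-4)²) = √16 = 4
|ST| = √((-12)² + (-9)²) = √225 = 15
|TP| = √((0)² + (5)²) = √25 = 5
Perimeter = 15 + 5 + 4 + 15 + 5 = 44.

44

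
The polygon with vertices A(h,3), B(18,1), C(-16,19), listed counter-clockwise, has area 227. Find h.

The doubled signed area Σ (x_i y_{i+1} − x_{i+1} y_i) is linear in h.
With h=0 it equals 256; the coefficient of h is -18 (from the two edges through A).
So -18·h + 256 = 2·227 = 454 ⇒ h = -11.

-11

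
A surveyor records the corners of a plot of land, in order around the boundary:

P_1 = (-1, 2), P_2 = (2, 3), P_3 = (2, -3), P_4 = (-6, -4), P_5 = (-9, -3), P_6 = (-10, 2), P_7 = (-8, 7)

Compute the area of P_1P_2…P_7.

Apply the shoelace formula: 2A = Σ (x_i·y_{i+1} − x_{i+1}·y_i), indices taken mod 7.
Σ = (-7) + (-12) + (-26) + (-18) + (-48) + (-54) + (-9) = -174
Area = |Σ|/2 = 87.

87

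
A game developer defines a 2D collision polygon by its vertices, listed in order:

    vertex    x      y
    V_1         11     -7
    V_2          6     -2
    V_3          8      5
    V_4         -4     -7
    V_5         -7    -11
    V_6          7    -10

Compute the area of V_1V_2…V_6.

116.5

Apply the surveyor's formula: 2A = Σ (x_i·y_{i+1} − x_{i+1}·y_i), indices taken mod 6.
Σ = (20) + (46) + (-36) + (-5) + (147) + (61) = 233
Area = |Σ|/2 = 116.5.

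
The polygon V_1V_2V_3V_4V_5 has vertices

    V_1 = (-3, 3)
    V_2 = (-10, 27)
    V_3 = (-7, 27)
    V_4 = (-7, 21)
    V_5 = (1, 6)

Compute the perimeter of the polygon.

|V_1V_2| = √((-7)² + (24)²) = √625 = 25
|V_2V_3| = √((3)² + (0)²) = √9 = 3
|V_3V_4| = √((0)² + (-6)²) = √36 = 6
|V_4V_5| = √((8)² + (-15)²) = √289 = 17
|V_5V_1| = √((-4)² + (-3)²) = √25 = 5
Perimeter = 25 + 3 + 6 + 17 + 5 = 56.

56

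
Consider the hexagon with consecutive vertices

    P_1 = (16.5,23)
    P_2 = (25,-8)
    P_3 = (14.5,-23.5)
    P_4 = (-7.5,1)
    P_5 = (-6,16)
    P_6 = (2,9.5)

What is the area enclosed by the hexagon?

827

P_1→P_2: (16.5)(-8) − (25)(23) = -707
P_2→P_3: (25)(-23.5) − (14.5)(-8) = -471.5
P_3→P_4: (14.5)(1) − (-7.5)(-23.5) = -161.75
P_4→P_5: (-7.5)(16) − (-6)(1) = -114
P_5→P_6: (-6)(9.5) − (2)(16) = -89
P_6→P_1: (2)(23) − (16.5)(9.5) = -110.75
Σ = -1654
Area = |Σ|/2 = 827.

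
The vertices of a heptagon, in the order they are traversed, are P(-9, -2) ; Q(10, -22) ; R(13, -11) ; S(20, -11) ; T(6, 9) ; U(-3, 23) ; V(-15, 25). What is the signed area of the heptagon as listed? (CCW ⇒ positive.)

Apply the surveyor's formula: 2A = Σ (x_i·y_{i+1} − x_{i+1}·y_i), indices taken mod 7.
Cross-terms: 218, 176, 77, 246, 165, 270, 255  ⇒  Σ = 1407
Signed area = Σ/2 = 703.5 (positive ⇒ counter-clockwise traversal).

703.5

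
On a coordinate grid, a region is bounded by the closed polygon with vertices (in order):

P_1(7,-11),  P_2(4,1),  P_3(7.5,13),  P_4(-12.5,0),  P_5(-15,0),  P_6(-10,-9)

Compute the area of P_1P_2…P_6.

283

Cross-terms: 51, 44.5, 162.5, 0, 135, 173  ⇒  Σ = 566
Area = |Σ|/2 = 283.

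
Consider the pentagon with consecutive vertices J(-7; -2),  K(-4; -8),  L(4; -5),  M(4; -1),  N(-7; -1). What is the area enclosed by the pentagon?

56

Apply the shoelace formula: 2A = Σ (x_i·y_{i+1} − x_{i+1}·y_i), indices taken mod 5.
Cross-terms: 48, 52, 16, -11, 7  ⇒  Σ = 112
Area = |Σ|/2 = 56.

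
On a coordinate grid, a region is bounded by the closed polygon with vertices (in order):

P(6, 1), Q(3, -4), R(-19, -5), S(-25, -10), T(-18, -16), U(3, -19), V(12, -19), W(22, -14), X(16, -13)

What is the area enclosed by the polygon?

Σ = (-27) + (-91) + (65) + (220) + (390) + (171) + (250) + (-62) + (94) = 1010
Area = |Σ|/2 = 505.

505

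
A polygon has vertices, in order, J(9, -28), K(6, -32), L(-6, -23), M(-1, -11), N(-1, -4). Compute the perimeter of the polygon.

66

|JK| = √((-3)² + (-4)²) = √25 = 5
|KL| = √((-12)² + (9)²) = √225 = 15
|LM| = √((5)² + (12)²) = √169 = 13
|MN| = √((0)² + (7)²) = √49 = 7
|NJ| = √((10)² + (-24)²) = √676 = 26
Perimeter = 5 + 15 + 13 + 7 + 26 = 66.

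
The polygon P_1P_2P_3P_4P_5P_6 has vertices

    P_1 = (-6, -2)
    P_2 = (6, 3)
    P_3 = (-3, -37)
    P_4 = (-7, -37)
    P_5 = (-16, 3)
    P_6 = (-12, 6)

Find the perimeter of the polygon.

|P_1P_2| = √((12)² + (5)²) = √169 = 13
|P_2P_3| = √((-9)² + (-40)²) = √1681 = 41
|P_3P_4| = √((-4)² + (0)²) = √16 = 4
|P_4P_5| = √((-9)² + (40)²) = √1681 = 41
|P_5P_6| = √((4)² + (3)²) = √25 = 5
|P_6P_1| = √((6)² + (-8)²) = √100 = 10
Perimeter = 13 + 41 + 4 + 41 + 5 + 10 = 114.

114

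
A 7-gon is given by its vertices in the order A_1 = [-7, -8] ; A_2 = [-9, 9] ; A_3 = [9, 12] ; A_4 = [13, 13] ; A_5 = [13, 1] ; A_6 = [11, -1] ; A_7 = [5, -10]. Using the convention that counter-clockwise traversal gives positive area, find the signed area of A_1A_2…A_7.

Apply the surveyor's formula: 2A = Σ (x_i·y_{i+1} − x_{i+1}·y_i), indices taken mod 7.
Σ = (-135) + (-189) + (-39) + (-156) + (-24) + (-105) + (-110) = -758
Signed area = Σ/2 = -379 (negative ⇒ clockwise traversal).

-379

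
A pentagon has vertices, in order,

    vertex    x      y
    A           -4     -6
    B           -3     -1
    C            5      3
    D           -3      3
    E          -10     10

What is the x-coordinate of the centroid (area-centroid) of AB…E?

Apply the shoelace formula. First the cross-terms c_i = x_i·y_{i+1} − x_{i+1}·y_i:
  -14, -4, 24, 0, 100  ⇒  2A = 106, A = 53.
Then Σ (x_i + x_{i+1})·c_i = -1262, so x̄ = -1262 / (6·53) = -631/159.

-631/159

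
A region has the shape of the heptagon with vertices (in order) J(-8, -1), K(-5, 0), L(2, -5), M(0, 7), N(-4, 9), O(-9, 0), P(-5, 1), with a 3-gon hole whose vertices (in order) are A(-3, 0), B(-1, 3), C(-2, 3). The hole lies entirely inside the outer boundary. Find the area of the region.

Outer boundary:
Σ = (-5) + (25) + (14) + (28) + (81) + (-9) + (13) = 147
Area = |Σ|/2 = 73.5.
Hole:
Cross-terms: -9, 3, 9  ⇒  Σ = 3
Area = |Σ|/2 = 1.5.
Net area = 73.5 − 1.5 = 72.

72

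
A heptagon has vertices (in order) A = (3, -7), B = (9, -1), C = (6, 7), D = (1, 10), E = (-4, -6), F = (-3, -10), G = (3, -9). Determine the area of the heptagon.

150.5

Σ = (60) + (69) + (53) + (34) + (22) + (57) + (6) = 301
Area = |Σ|/2 = 150.5.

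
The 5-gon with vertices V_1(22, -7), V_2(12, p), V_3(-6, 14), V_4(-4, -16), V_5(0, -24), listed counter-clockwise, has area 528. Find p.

1

Write out the shoelace sum; only the two edges meeting at V_2 involve p:
2·Area = [(22·p − 12·(-7)) + (12·14 − (-6)·p)] + 776
       = 28·p + 1028 = 1056
⇒ p = 1.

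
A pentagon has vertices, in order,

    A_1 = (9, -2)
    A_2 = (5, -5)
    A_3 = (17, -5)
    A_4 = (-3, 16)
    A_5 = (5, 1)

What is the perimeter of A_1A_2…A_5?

68

|A_1A_2| = √((-4)² + (-3)²) = √25 = 5
|A_2A_3| = √((12)² + (0)²) = √144 = 12
|A_3A_4| = √((-20)² + (21)²) = √841 = 29
|A_4A_5| = √((8)² + (-15)²) = √289 = 17
|A_5A_1| = √((4)² + (-3)²) = √25 = 5
Perimeter = 5 + 12 + 29 + 17 + 5 = 68.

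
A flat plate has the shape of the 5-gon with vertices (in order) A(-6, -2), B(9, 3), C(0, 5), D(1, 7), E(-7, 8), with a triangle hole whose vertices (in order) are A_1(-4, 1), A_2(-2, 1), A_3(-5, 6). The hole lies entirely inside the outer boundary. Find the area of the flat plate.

Outer boundary:
Apply the shoelace formula: 2A = Σ (x_i·y_{i+1} − x_{i+1}·y_i), indices taken mod 5.
Cross-terms: 0, 45, -5, 57, 62  ⇒  Σ = 159
Area = |Σ|/2 = 79.5.
Hole:
Apply Gauss's area formula: 2A = Σ (x_i·y_{i+1} − x_{i+1}·y_i), indices taken mod 3.
Σ = (-2) + (-7) + (19) = 10
Area = |Σ|/2 = 5.
Net area = 79.5 − 5 = 74.5.

74.5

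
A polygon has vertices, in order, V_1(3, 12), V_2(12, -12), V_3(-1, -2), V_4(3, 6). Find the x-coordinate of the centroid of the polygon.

166/33

Apply the shoelace formula. First the cross-terms c_i = x_i·y_{i+1} − x_{i+1}·y_i:
  -180, -36, 0, 18  ⇒  2A = -198, A = -99.
Then Σ (x_i + x_{i+1})·c_i = -2988, so x̄ = -2988 / (6·(-99)) = 166/33.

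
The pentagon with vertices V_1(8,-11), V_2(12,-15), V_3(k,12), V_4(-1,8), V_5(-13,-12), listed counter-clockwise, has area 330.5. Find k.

Write out the shoelace sum; only the two edges meeting at V_3 involve k:
2·Area = [(12·12 − k·(-15)) + (k·8 − (-1)·12)] + 367
       = 23·k + 523 = 661
⇒ k = 6.

6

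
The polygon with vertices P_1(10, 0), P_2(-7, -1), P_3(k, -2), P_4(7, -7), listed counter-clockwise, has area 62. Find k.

-6

The doubled signed area Σ (x_i y_{i+1} − x_{i+1} y_i) is linear in k.
With k=0 it equals 88; the coefficient of k is -6 (from the two edges through P_3).
So -6·k + 88 = 2·62 = 124 ⇒ k = -6.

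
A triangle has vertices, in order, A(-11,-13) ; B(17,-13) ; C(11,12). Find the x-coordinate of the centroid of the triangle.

Apply the surveyor's formula. First the cross-terms c_i = x_i·y_{i+1} − x_{i+1}·y_i:
  364, 347, -11  ⇒  2A = 700, A = 350.
Then Σ (x_i + x_{i+1})·c_i = 11900, so x̄ = 11900 / (6·350) = 17/3.

17/3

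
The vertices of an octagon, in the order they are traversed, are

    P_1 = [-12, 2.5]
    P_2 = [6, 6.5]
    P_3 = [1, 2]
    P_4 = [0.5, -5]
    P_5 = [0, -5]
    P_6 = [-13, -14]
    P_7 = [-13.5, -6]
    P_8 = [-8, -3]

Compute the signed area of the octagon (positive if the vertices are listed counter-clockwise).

Apply the shoelace formula: 2A = Σ (x_i·y_{i+1} − x_{i+1}·y_i), indices taken mod 8.
P_1→P_2: (-12)(6.5) − (6)(2.5) = -93
P_2→P_3: (6)(2) − (1)(6.5) = 5.5
P_3→P_4: (1)(-5) − (0.5)(2) = -6
P_4→P_5: (0.5)(-5) − (0)(-5) = -2.5
P_5→P_6: (0)(-14) − (-13)(-5) = -65
P_6→P_7: (-13)(-6) − (-13.5)(-14) = -111
P_7→P_8: (-13.5)(-3) − (-8)(-6) = -7.5
P_8→P_1: (-8)(2.5) − (-12)(-3) = -56
Σ = -335.5
Signed area = Σ/2 = -167.75 (negative ⇒ clockwise traversal).

-167.75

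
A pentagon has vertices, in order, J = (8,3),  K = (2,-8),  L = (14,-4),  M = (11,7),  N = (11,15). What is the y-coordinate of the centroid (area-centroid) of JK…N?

Apply Gauss's area formula. First the cross-terms c_i = x_i·y_{i+1} − x_{i+1}·y_i:
  -70, 104, 142, 88, -87  ⇒  2A = 177, A = 88.5.
Then Σ (y_i + y_{i+1})·c_i = -102, so ȳ = -102 / (6·88.5) = -34/177.

-34/177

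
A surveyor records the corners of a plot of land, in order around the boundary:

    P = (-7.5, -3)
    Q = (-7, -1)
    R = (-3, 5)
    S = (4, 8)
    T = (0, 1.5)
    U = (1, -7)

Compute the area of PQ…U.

73.25

Apply the surveyor's formula: 2A = Σ (x_i·y_{i+1} − x_{i+1}·y_i), indices taken mod 6.
P→Q: (-7.5)(-1) − (-7)(-3) = -13.5
Q→R: (-7)(5) − (-3)(-1) = -38
R→S: (-3)(8) − (4)(5) = -44
S→T: (4)(1.5) − (0)(8) = 6
T→U: (0)(-7) − (1)(1.5) = -1.5
U→P: (1)(-3) − (-7.5)(-7) = -55.5
Σ = -146.5
Area = |Σ|/2 = 73.25.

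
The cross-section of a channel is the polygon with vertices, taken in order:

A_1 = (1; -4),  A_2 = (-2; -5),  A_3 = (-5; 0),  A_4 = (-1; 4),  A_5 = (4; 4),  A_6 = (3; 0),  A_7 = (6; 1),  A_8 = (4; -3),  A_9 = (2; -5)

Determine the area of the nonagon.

Apply the shoelace formula: 2A = Σ (x_i·y_{i+1} − x_{i+1}·y_i), indices taken mod 9.
A_1→A_2: (1)(-5) − (-2)(-4) = -13
A_2→A_3: (-2)(0) − (-5)(-5) = -25
A_3→A_4: (-5)(4) − (-1)(0) = -20
A_4→A_5: (-1)(4) − (4)(4) = -20
A_5→A_6: (4)(0) − (3)(4) = -12
A_6→A_7: (3)(1) − (6)(0) = 3
A_7→A_8: (6)(-3) − (4)(1) = -22
A_8→A_9: (4)(-5) − (2)(-3) = -14
A_9→A_1: (2)(-4) − (1)(-5) = -3
Σ = -126
Area = |Σ|/2 = 63.

63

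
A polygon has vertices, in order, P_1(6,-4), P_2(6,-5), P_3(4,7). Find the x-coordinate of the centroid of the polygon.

Apply the shoelace (surveyor's) formula. First the cross-terms c_i = x_i·y_{i+1} − x_{i+1}·y_i:
  -6, 62, -58  ⇒  2A = -2, A = -1.
Then Σ (x_i + x_{i+1})·c_i = -32, so x̄ = -32 / (6·(-1)) = 16/3.

16/3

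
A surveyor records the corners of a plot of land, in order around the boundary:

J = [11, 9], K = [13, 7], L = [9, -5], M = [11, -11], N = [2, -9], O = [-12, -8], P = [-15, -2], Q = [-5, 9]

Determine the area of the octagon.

Apply Gauss's area formula: 2A = Σ (x_i·y_{i+1} − x_{i+1}·y_i), indices taken mod 8.
Σ = (-40) + (-128) + (-44) + (-77) + (-124) + (-96) + (-145) + (-144) = -798
Area = |Σ|/2 = 399.

399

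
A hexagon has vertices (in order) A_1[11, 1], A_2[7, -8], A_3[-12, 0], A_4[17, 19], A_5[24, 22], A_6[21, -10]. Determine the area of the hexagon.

536

A_1→A_2: (11)(-8) − (7)(1) = -95
A_2→A_3: (7)(0) − (-12)(-8) = -96
A_3→A_4: (-12)(19) − (17)(0) = -228
A_4→A_5: (17)(22) − (24)(19) = -82
A_5→A_6: (24)(-10) − (21)(22) = -702
A_6→A_1: (21)(1) − (11)(-10) = 131
Σ = -1072
Area = |Σ|/2 = 536.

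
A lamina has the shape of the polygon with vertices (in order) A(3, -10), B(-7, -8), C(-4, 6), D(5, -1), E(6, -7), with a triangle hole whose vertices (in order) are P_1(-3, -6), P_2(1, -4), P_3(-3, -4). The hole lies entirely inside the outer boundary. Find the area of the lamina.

Outer boundary:
Cross-terms: -94, -74, -26, -29, -39  ⇒  Σ = -262
Area = |Σ|/2 = 131.
Hole:
Σ = (18) + (-16) + (6) = 8
Area = |Σ|/2 = 4.
Net area = 131 − 4 = 127.

127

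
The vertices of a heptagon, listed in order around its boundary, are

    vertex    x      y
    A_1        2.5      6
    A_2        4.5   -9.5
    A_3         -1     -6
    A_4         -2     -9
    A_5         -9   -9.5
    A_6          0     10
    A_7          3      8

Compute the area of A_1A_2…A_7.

A_1→A_2: (2.5)(-9.5) − (4.5)(6) = -50.75
A_2→A_3: (4.5)(-6) − (-1)(-9.5) = -36.5
A_3→A_4: (-1)(-9) − (-2)(-6) = -3
A_4→A_5: (-2)(-9.5) − (-9)(-9) = -62
A_5→A_6: (-9)(10) − (0)(-9.5) = -90
A_6→A_7: (0)(8) − (3)(10) = -30
A_7→A_1: (3)(6) − (2.5)(8) = -2
Σ = -274.25
Area = |Σ|/2 = 137.125.

137.125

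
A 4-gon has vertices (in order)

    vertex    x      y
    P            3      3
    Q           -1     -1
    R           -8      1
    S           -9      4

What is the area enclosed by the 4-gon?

35.5

Σ = (0) + (-9) + (-23) + (-39) = -71
Area = |Σ|/2 = 35.5.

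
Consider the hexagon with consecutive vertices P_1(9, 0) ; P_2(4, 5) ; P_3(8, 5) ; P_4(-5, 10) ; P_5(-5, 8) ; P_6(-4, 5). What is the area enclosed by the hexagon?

51

Σ = (45) + (-20) + (105) + (10) + (7) + (-45) = 102
Area = |Σ|/2 = 51.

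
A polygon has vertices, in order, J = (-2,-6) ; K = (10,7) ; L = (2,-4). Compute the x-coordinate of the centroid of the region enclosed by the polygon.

10/3

Apply the shoelace (surveyor's) formula. First the cross-terms c_i = x_i·y_{i+1} − x_{i+1}·y_i:
  46, -54, -20  ⇒  2A = -28, A = -14.
Then Σ (x_i + x_{i+1})·c_i = -280, so x̄ = -280 / (6·(-14)) = 10/3.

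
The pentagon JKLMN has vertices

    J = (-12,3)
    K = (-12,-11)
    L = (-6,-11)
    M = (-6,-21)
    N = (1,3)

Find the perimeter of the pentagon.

|JK| = √((0)² + (-14)²) = √196 = 14
|KL| = √((6)² + (0)²) = √36 = 6
|LM| = √((0)² + (-10)²) = √100 = 10
|MN| = √((7)² + (24)²) = √625 = 25
|NJ| = √((-13)² + (0)²) = √169 = 13
Perimeter = 14 + 6 + 10 + 25 + 13 = 68.

68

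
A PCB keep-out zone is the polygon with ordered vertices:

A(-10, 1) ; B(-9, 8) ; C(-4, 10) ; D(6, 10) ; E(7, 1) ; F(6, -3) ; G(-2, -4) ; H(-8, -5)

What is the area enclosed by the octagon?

Apply the shoelace (surveyor's) formula: 2A = Σ (x_i·y_{i+1} − x_{i+1}·y_i), indices taken mod 8.
Σ = (-71) + (-58) + (-100) + (-64) + (-27) + (-30) + (-22) + (-58) = -430
Area = |Σ|/2 = 215.

215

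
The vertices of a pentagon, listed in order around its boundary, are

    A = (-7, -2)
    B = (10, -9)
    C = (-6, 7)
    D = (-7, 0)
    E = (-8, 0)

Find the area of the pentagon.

82

Σ = (83) + (16) + (49) + (0) + (16) = 164
Area = |Σ|/2 = 82.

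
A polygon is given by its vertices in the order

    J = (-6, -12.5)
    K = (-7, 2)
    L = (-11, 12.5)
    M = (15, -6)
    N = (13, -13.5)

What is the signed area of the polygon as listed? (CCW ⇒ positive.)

Σ = (-99.5) + (-65.5) + (-121.5) + (-124.5) + (-243.5) = -654.5
Signed area = Σ/2 = -327.25 (negative ⇒ clockwise traversal).

-327.25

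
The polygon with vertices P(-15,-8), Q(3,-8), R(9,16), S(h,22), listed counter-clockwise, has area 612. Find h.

-18

The doubled signed area Σ (x_i y_{i+1} − x_{i+1} y_i) is linear in h.
With h=0 it equals 792; the coefficient of h is -24 (from the two edges through S).
So -24·h + 792 = 2·612 = 1224 ⇒ h = -18.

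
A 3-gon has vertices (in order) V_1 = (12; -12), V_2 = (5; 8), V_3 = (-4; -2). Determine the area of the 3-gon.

125

Σ = (156) + (22) + (72) = 250
Area = |Σ|/2 = 125.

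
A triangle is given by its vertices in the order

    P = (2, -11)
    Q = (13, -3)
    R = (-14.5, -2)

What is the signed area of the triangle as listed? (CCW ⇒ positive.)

Σ = (137) + (-69.5) + (163.5) = 231
Signed area = Σ/2 = 115.5 (positive ⇒ counter-clockwise traversal).

115.5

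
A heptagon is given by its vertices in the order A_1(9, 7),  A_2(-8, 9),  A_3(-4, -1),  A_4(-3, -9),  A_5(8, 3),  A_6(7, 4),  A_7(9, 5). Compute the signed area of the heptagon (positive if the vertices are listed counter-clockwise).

Σ = (137) + (44) + (33) + (63) + (11) + (-1) + (18) = 305
Signed area = Σ/2 = 152.5 (positive ⇒ counter-clockwise traversal).

152.5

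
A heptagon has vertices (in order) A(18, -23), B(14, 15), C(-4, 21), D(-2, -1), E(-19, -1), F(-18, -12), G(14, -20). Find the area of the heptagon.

Apply the shoelace (surveyor's) formula: 2A = Σ (x_i·y_{i+1} − x_{i+1}·y_i), indices taken mod 7.
Σ = (592) + (354) + (46) + (-17) + (210) + (528) + (38) = 1751
Area = |Σ|/2 = 875.5.

875.5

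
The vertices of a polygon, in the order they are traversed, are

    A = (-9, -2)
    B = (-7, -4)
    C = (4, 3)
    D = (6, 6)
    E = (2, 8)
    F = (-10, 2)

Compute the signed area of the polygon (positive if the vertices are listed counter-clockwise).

Apply the surveyor's formula: 2A = Σ (x_i·y_{i+1} − x_{i+1}·y_i), indices taken mod 6.
Cross-terms: 22, -5, 6, 36, 84, 38  ⇒  Σ = 181
Signed area = Σ/2 = 90.5 (positive ⇒ counter-clockwise traversal).

90.5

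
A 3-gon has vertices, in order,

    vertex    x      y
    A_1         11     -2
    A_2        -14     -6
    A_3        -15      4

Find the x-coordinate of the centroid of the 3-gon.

Apply the surveyor's formula. First the cross-terms c_i = x_i·y_{i+1} − x_{i+1}·y_i:
  -94, -146, -14  ⇒  2A = -254, A = -127.
Then Σ (x_i + x_{i+1})·c_i = 4572, so x̄ = 4572 / (6·(-127)) = -6.

-6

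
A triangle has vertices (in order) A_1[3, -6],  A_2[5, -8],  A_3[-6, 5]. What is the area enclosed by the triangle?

Σ = (6) + (-23) + (21) = 4
Area = |Σ|/2 = 2.

2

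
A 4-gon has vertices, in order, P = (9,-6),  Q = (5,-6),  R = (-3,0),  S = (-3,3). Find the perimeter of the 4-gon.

32

|PQ| = √((-4)² + (0)²) = √16 = 4
|QR| = √((-8)² + (6)²) = √100 = 10
|RS| = √((0)² + (3)²) = √9 = 3
|SP| = √((12)² + (-9)²) = √225 = 15
Perimeter = 4 + 10 + 3 + 15 = 32.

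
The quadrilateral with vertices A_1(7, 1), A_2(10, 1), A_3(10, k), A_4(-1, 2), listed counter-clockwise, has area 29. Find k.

The doubled signed area Σ (x_i y_{i+1} − x_{i+1} y_i) is linear in k.
With k=0 it equals -8; the coefficient of k is 11 (from the two edges through A_3).
So 11·k + -8 = 2·29 = 58 ⇒ k = 6.

6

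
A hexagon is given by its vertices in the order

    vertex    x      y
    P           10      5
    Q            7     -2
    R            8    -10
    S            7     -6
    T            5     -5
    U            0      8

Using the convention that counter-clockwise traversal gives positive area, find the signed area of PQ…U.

-66

Apply the shoelace (surveyor's) formula: 2A = Σ (x_i·y_{i+1} − x_{i+1}·y_i), indices taken mod 6.
Cross-terms: -55, -54, 22, -5, 40, -80  ⇒  Σ = -132
Signed area = Σ/2 = -66 (negative ⇒ clockwise traversal).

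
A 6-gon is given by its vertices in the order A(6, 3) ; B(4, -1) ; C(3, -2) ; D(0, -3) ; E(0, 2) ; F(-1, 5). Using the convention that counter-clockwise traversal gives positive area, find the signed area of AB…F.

-31.5

Apply the shoelace formula: 2A = Σ (x_i·y_{i+1} − x_{i+1}·y_i), indices taken mod 6.
A→B: (6)(-1) − (4)(3) = -18
B→C: (4)(-2) − (3)(-1) = -5
C→D: (3)(-3) − (0)(-2) = -9
D→E: (0)(2) − (0)(-3) = 0
E→F: (0)(5) − (-1)(2) = 2
F→A: (-1)(3) − (6)(5) = -33
Σ = -63
Signed area = Σ/2 = -31.5 (negative ⇒ clockwise traversal).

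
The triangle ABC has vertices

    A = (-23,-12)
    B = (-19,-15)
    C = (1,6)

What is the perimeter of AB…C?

64

|AB| = √((4)² + (-3)²) = √25 = 5
|BC| = √((20)² + (21)²) = √841 = 29
|CA| = √((-24)² + (-18)²) = √900 = 30
Perimeter = 5 + 29 + 30 = 64.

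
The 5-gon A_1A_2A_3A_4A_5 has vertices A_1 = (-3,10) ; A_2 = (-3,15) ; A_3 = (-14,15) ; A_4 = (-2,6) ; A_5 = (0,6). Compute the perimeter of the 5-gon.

38

|A_1A_2| = √((0)² + (5)²) = √25 = 5
|A_2A_3| = √((-11)² + (0)²) = √121 = 11
|A_3A_4| = √((12)² + (-9)²) = √225 = 15
|A_4A_5| = √((2)² + (0)²) = √4 = 2
|A_5A_1| = √((-3)² + (4)²) = √25 = 5
Perimeter = 5 + 11 + 15 + 2 + 5 = 38.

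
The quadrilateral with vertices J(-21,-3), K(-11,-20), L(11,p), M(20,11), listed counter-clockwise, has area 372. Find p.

5

The doubled signed area Σ (x_i y_{i+1} − x_{i+1} y_i) is linear in p.
With p=0 it equals 899; the coefficient of p is -31 (from the two edges through L).
So -31·p + 899 = 2·372 = 744 ⇒ p = 5.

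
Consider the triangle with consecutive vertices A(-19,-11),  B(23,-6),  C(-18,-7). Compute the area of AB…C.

Apply Gauss's area formula: 2A = Σ (x_i·y_{i+1} − x_{i+1}·y_i), indices taken mod 3.
Σ = (367) + (-269) + (65) = 163
Area = |Σ|/2 = 81.5.

81.5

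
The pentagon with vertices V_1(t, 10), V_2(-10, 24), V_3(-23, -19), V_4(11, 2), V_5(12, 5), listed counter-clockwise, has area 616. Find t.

Write out the shoelace sum; only the two edges meeting at V_1 involve t:
2·Area = [(12·10 − t·5) + (t·24 − (-10)·10)] + 936
       = 19·t + 1156 = 1232
⇒ t = 4.

4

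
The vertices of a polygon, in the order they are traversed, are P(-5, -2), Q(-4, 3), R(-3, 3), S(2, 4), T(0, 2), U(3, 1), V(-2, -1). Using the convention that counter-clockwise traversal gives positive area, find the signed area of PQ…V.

-24

Σ = (-23) + (-3) + (-18) + (4) + (-6) + (-1) + (-1) = -48
Signed area = Σ/2 = -24 (negative ⇒ clockwise traversal).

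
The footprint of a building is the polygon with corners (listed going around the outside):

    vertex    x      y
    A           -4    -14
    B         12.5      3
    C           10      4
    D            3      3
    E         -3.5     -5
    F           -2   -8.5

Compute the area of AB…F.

105.125

Σ = (163) + (20) + (18) + (-4.5) + (19.75) + (-6) = 210.25
Area = |Σ|/2 = 105.125.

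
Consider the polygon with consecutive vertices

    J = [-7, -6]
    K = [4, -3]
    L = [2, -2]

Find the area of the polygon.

8.5

Apply the surveyor's formula: 2A = Σ (x_i·y_{i+1} − x_{i+1}·y_i), indices taken mod 3.
Σ = (45) + (-2) + (-26) = 17
Area = |Σ|/2 = 8.5.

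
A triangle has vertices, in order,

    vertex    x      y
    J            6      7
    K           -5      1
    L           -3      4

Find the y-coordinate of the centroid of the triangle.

Apply Gauss's area formula. First the cross-terms c_i = x_i·y_{i+1} − x_{i+1}·y_i:
  41, -17, -45  ⇒  2A = -21, A = -10.5.
Then Σ (y_i + y_{i+1})·c_i = -252, so ȳ = -252 / (6·(-10.5)) = 4.

4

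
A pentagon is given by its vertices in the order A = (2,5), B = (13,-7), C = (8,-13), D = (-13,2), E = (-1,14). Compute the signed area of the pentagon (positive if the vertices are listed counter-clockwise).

-279

Apply the shoelace (surveyor's) formula: 2A = Σ (x_i·y_{i+1} − x_{i+1}·y_i), indices taken mod 5.
A→B: (2)(-7) − (13)(5) = -79
B→C: (13)(-13) − (8)(-7) = -113
C→D: (8)(2) − (-13)(-13) = -153
D→E: (-13)(14) − (-1)(2) = -180
E→A: (-1)(5) − (2)(14) = -33
Σ = -558
Signed area = Σ/2 = -279 (negative ⇒ clockwise traversal).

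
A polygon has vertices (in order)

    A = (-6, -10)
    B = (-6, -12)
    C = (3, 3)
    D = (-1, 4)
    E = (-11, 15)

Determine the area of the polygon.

Cross-terms: 12, 18, 15, 29, 200  ⇒  Σ = 274
Area = |Σ|/2 = 137.

137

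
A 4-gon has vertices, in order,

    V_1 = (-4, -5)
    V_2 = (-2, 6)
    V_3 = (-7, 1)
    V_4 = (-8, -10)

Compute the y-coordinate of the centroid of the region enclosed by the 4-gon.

Apply the shoelace (surveyor's) formula. First the cross-terms c_i = x_i·y_{i+1} − x_{i+1}·y_i:
  -34, 40, 78, 0  ⇒  2A = 84, A = 42.
Then Σ (y_i + y_{i+1})·c_i = -456, so ȳ = -456 / (6·42) = -38/21.

-38/21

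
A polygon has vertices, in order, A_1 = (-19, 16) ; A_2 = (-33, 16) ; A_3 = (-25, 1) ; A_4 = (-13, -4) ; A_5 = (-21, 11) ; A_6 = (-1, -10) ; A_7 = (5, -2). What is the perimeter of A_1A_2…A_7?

|A_1A_2| = √((-14)² + (0)²) = √196 = 14
|A_2A_3| = √((8)² + (-15)²) = √289 = 17
|A_3A_4| = √((12)² + (-5)²) = √169 = 13
|A_4A_5| = √((-8)² + (15)²) = √289 = 17
|A_5A_6| = √((20)² + (-21)²) = √841 = 29
|A_6A_7| = √((6)² + (8)²) = √100 = 10
|A_7A_1| = √((-24)² + (18)²) = √900 = 30
Perimeter = 14 + 17 + 13 + 17 + 29 + 10 + 30 = 130.

130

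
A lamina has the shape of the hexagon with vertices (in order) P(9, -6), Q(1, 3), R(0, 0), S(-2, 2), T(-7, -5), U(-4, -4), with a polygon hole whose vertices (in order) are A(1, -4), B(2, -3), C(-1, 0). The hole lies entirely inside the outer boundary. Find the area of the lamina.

59.5

Outer boundary:
Apply the surveyor's formula: 2A = Σ (x_i·y_{i+1} − x_{i+1}·y_i), indices taken mod 6.
Σ = (33) + (0) + (0) + (24) + (8) + (60) = 125
Area = |Σ|/2 = 62.5.
Hole:
Cross-terms: 5, -3, 4  ⇒  Σ = 6
Area = |Σ|/2 = 3.
Net area = 62.5 − 3 = 59.5.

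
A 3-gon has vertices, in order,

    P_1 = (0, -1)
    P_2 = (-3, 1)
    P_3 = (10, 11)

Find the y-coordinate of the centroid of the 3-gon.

11/3

Apply the shoelace (surveyor's) formula. First the cross-terms c_i = x_i·y_{i+1} − x_{i+1}·y_i:
  -3, -43, -10  ⇒  2A = -56, A = -28.
Then Σ (y_i + y_{i+1})·c_i = -616, so ȳ = -616 / (6·(-28)) = 11/3.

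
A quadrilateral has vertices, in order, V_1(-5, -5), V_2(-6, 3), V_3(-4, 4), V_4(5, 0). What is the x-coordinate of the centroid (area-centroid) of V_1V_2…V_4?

Apply the surveyor's formula. First the cross-terms c_i = x_i·y_{i+1} − x_{i+1}·y_i:
  -45, -12, -20, -25  ⇒  2A = -102, A = -51.
Then Σ (x_i + x_{i+1})·c_i = 595, so x̄ = 595 / (6·(-51)) = -35/18.

-35/18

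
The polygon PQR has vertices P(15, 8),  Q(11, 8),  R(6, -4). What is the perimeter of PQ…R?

|PQ| = √((-4)² + (0)²) = √16 = 4
|QR| = √((-5)² + (-12)²) = √169 = 13
|RP| = √((9)² + (12)²) = √225 = 15
Perimeter = 4 + 13 + 15 = 32.

32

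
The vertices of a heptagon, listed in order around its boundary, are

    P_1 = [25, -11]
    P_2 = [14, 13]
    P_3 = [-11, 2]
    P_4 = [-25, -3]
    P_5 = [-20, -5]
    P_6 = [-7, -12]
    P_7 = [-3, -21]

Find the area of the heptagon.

Apply Gauss's area formula: 2A = Σ (x_i·y_{i+1} − x_{i+1}·y_i), indices taken mod 7.
Σ = (479) + (171) + (83) + (65) + (205) + (111) + (558) = 1672
Area = |Σ|/2 = 836.

836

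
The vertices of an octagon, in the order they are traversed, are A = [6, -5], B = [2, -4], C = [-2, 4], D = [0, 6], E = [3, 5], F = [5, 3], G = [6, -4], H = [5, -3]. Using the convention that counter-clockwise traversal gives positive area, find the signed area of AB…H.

Apply the shoelace formula: 2A = Σ (x_i·y_{i+1} − x_{i+1}·y_i), indices taken mod 8.
Σ = (-14) + (0) + (-12) + (-18) + (-16) + (-38) + (2) + (-7) = -103
Signed area = Σ/2 = -51.5 (negative ⇒ clockwise traversal).

-51.5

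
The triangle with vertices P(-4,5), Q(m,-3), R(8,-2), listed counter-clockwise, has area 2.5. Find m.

9

Write out the shoelace sum; only the two edges meeting at Q involve m:
2·Area = [((-4)·(-3) − m·5) + (m·(-2) − 8·(-3))] + 32
       = -7·m + 68 = 5
⇒ m = 9.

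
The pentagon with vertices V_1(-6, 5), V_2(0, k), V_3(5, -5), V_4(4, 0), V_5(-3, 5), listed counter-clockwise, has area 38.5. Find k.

-2

The doubled signed area Σ (x_i y_{i+1} − x_{i+1} y_i) is linear in k.
With k=0 it equals 55; the coefficient of k is -11 (from the two edges through V_2).
So -11·k + 55 = 2·38.5 = 77 ⇒ k = -2.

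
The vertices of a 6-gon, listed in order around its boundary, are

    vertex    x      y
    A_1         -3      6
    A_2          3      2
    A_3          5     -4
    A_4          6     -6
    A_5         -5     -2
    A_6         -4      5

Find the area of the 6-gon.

68

Apply the surveyor's formula: 2A = Σ (x_i·y_{i+1} − x_{i+1}·y_i), indices taken mod 6.
Σ = (-24) + (-22) + (-6) + (-42) + (-33) + (-9) = -136
Area = |Σ|/2 = 68.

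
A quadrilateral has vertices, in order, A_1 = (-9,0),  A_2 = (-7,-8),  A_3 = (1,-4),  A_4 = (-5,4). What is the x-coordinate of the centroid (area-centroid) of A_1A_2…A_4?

Apply the shoelace formula. First the cross-terms c_i = x_i·y_{i+1} − x_{i+1}·y_i:
  72, 36, -16, 36  ⇒  2A = 128, A = 64.
Then Σ (x_i + x_{i+1})·c_i = -1808, so x̄ = -1808 / (6·64) = -113/24.

-113/24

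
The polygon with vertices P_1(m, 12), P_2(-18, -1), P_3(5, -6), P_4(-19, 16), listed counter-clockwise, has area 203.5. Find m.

-20

The doubled signed area Σ (x_i y_{i+1} − x_{i+1} y_i) is linear in m.
With m=0 it equals 67; the coefficient of m is -17 (from the two edges through P_1).
So -17·m + 67 = 2·203.5 = 407 ⇒ m = -20.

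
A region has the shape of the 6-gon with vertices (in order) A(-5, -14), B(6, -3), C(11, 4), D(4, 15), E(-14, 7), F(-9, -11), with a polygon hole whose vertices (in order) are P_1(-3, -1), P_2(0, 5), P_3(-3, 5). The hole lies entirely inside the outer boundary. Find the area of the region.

Outer boundary:
Apply the shoelace formula: 2A = Σ (x_i·y_{i+1} − x_{i+1}·y_i), indices taken mod 6.
Cross-terms: 99, 57, 149, 238, 217, 71  ⇒  Σ = 831
Area = |Σ|/2 = 415.5.
Hole:
Apply Gauss's area formula: 2A = Σ (x_i·y_{i+1} − x_{i+1}·y_i), indices taken mod 3.
Σ = (-15) + (15) + (18) = 18
Area = |Σ|/2 = 9.
Net area = 415.5 − 9 = 406.5.

406.5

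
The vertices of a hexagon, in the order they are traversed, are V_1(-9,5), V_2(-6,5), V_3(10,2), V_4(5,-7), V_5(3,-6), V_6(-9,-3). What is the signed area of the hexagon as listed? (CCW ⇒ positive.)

Apply the shoelace (surveyor's) formula: 2A = Σ (x_i·y_{i+1} − x_{i+1}·y_i), indices taken mod 6.
Σ = (-15) + (-62) + (-80) + (-9) + (-63) + (-72) = -301
Signed area = Σ/2 = -150.5 (negative ⇒ clockwise traversal).

-150.5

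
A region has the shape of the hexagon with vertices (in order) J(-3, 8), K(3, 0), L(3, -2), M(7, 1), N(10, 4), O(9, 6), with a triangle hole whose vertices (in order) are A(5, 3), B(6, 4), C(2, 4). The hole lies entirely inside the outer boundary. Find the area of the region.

57.5

Outer boundary:
J→K: (-3)(0) − (3)(8) = -24
K→L: (3)(-2) − (3)(0) = -6
L→M: (3)(1) − (7)(-2) = 17
M→N: (7)(4) − (10)(1) = 18
N→O: (10)(6) − (9)(4) = 24
O→J: (9)(8) − (-3)(6) = 90
Σ = 119
Area = |Σ|/2 = 59.5.
Hole:
Apply the shoelace (surveyor's) formula: 2A = Σ (x_i·y_{i+1} − x_{i+1}·y_i), indices taken mod 3.
A→B: (5)(4) − (6)(3) = 2
B→C: (6)(4) − (2)(4) = 16
C→A: (2)(3) − (5)(4) = -14
Σ = 4
Area = |Σ|/2 = 2.
Net area = 59.5 − 2 = 57.5.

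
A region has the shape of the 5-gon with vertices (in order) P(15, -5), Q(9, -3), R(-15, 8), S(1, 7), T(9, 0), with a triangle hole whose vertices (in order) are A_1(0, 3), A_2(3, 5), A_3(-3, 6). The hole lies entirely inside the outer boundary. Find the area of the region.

89.5

Outer boundary:
Apply the surveyor's formula: 2A = Σ (x_i·y_{i+1} − x_{i+1}·y_i), indices taken mod 5.
Σ = (0) + (27) + (-113) + (-63) + (-45) = -194
Area = |Σ|/2 = 97.
Hole:
Σ = (-9) + (33) + (-9) = 15
Area = |Σ|/2 = 7.5.
Net area = 97 − 7.5 = 89.5.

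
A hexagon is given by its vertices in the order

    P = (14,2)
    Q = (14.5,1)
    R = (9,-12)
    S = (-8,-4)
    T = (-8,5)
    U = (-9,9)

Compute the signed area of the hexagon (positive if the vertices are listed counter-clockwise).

-286.5

Σ = (-15) + (-183) + (-132) + (-72) + (-27) + (-144) = -573
Signed area = Σ/2 = -286.5 (negative ⇒ clockwise traversal).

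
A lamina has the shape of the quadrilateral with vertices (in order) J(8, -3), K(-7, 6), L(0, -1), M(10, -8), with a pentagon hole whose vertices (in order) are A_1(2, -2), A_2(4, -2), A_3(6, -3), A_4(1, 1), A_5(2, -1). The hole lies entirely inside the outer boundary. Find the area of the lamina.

Outer boundary:
J→K: (8)(6) − (-7)(-3) = 27
K→L: (-7)(-1) − (0)(6) = 7
L→M: (0)(-8) − (10)(-1) = 10
M→J: (10)(-3) − (8)(-8) = 34
Σ = 78
Area = |Σ|/2 = 39.
Hole:
Cross-terms: 4, 0, 9, -3, -2  ⇒  Σ = 8
Area = |Σ|/2 = 4.
Net area = 39 − 4 = 35.

35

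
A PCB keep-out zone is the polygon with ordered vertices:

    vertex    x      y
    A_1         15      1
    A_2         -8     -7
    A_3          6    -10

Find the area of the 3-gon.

90.5

Cross-terms: -97, 122, 156  ⇒  Σ = 181
Area = |Σ|/2 = 90.5.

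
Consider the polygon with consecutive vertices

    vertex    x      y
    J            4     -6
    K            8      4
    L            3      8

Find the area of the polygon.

Σ = (64) + (52) + (-50) = 66
Area = |Σ|/2 = 33.

33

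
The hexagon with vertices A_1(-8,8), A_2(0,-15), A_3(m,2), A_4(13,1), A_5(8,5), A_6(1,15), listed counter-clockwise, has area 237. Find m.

5

Write out the shoelace sum; only the two edges meeting at A_3 involve m:
2·Area = [(0·2 − m·(-15)) + (m·1 − 13·2)] + 420
       = 16·m + 394 = 474
⇒ m = 5.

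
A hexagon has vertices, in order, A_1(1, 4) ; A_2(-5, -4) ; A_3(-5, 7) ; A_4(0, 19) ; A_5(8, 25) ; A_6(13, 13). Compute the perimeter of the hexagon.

72

|A_1A_2| = √((-6)² + (-8)²) = √100 = 10
|A_2A_3| = √((0)² + (11)²) = √121 = 11
|A_3A_4| = √((5)² + (12)²) = √169 = 13
|A_4A_5| = √((8)² + (6)²) = √100 = 10
|A_5A_6| = √((5)² + (-12)²) = √169 = 13
|A_6A_1| = √((-12)² + (-9)²) = √225 = 15
Perimeter = 10 + 11 + 13 + 10 + 13 + 15 = 72.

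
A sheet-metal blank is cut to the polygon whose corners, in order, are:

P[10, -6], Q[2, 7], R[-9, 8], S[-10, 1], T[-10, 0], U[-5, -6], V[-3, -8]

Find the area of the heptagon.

Apply the surveyor's formula: 2A = Σ (x_i·y_{i+1} − x_{i+1}·y_i), indices taken mod 7.
P→Q: (10)(7) − (2)(-6) = 82
Q→R: (2)(8) − (-9)(7) = 79
R→S: (-9)(1) − (-10)(8) = 71
S→T: (-10)(0) − (-10)(1) = 10
T→U: (-10)(-6) − (-5)(0) = 60
U→V: (-5)(-8) − (-3)(-6) = 22
V→P: (-3)(-6) − (10)(-8) = 98
Σ = 422
Area = |Σ|/2 = 211.

211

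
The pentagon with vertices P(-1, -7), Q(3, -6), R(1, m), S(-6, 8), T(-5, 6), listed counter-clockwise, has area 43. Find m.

0

Write out the shoelace sum; only the two edges meeting at R involve m:
2·Area = [(3·m − 1·(-6)) + (1·8 − (-6)·m)] + 72
       = 9·m + 86 = 86
⇒ m = 0.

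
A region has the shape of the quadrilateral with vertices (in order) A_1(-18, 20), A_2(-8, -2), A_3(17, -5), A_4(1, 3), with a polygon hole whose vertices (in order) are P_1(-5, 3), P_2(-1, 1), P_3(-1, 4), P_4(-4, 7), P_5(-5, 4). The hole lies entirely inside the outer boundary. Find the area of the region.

186

Outer boundary:
Apply the surveyor's formula: 2A = Σ (x_i·y_{i+1} − x_{i+1}·y_i), indices taken mod 4.
A_1→A_2: (-18)(-2) − (-8)(20) = 196
A_2→A_3: (-8)(-5) − (17)(-2) = 74
A_3→A_4: (17)(3) − (1)(-5) = 56
A_4→A_1: (1)(20) − (-18)(3) = 74
Σ = 400
Area = |Σ|/2 = 200.
Hole:
Apply the shoelace formula: 2A = Σ (x_i·y_{i+1} − x_{i+1}·y_i), indices taken mod 5.
Σ = (-2) + (-3) + (9) + (19) + (5) = 28
Area = |Σ|/2 = 14.
Net area = 200 − 14 = 186.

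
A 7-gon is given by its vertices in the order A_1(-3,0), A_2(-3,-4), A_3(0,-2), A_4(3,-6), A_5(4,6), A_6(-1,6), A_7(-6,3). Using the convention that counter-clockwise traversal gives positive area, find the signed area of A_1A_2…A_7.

A_1→A_2: (-3)(-4) − (-3)(0) = 12
A_2→A_3: (-3)(-2) − (0)(-4) = 6
A_3→A_4: (0)(-6) − (3)(-2) = 6
A_4→A_5: (3)(6) − (4)(-6) = 42
A_5→A_6: (4)(6) − (-1)(6) = 30
A_6→A_7: (-1)(3) − (-6)(6) = 33
A_7→A_1: (-6)(0) − (-3)(3) = 9
Σ = 138
Signed area = Σ/2 = 69 (positive ⇒ counter-clockwise traversal).

69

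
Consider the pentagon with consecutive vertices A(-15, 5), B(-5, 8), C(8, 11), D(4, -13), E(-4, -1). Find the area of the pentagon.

Apply Gauss's area formula: 2A = Σ (x_i·y_{i+1} − x_{i+1}·y_i), indices taken mod 5.
A→B: (-15)(8) − (-5)(5) = -95
B→C: (-5)(11) − (8)(8) = -119
C→D: (8)(-13) − (4)(11) = -148
D→E: (4)(-1) − (-4)(-13) = -56
E→A: (-4)(5) − (-15)(-1) = -35
Σ = -453
Area = |Σ|/2 = 226.5.

226.5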